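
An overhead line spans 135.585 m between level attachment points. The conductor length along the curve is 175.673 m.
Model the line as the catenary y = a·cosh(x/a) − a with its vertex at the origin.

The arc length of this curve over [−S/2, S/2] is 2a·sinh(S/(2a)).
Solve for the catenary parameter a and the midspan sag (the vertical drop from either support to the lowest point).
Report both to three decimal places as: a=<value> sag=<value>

a=53.018 sag=49.579

seed: a₀ = √(S³/(24(L−S))) = √(135.585³/(24·40.088)) = 50.898461
iter 1: u=1.331916  f(a)=+3.710e+00  f'(a)=-1.873e+00  a ← 50.898461 − (+3.710e+00/-1.873e+00) = 52.879159
iter 2: u=1.282027  f(a)=+2.275e-01  f'(a)=-1.650e+00  a ← 52.879159 − (+2.275e-01/-1.650e+00) = 53.017095
iter 3: u=1.278691  f(a)=+9.798e-04  f'(a)=-1.635e+00  a ← 53.017095 − (+9.798e-04/-1.635e+00) = 53.017694
iter 4: u=1.278677  f(a)=+1.834e-08  f'(a)=-1.635e+00  a ← 53.017694 − (+1.834e-08/-1.635e+00) = 53.017694
iter 5: u=1.278677  f(a)=+0.000e+00  f'(a)=-1.635e+00  a ← 53.017694 − (+0.000e+00/-1.635e+00) = 53.017694
converged: |Δa| < 1e-12 after 5 iterations
sag = a·(cosh(S/(2a)) − 1) = 53.017694·(cosh(1.278677) − 1) = 49.579219
T_max/T_min = cosh(S/(2a)) = 1.935145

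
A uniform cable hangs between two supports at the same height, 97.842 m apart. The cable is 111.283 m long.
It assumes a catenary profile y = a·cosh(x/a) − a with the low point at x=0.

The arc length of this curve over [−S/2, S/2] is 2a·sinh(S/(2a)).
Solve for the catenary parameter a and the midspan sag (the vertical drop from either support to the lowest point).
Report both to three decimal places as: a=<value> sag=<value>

a=54.962 sag=23.248

seed: a₀ = √(S³/(24(L−S))) = √(97.842³/(24·13.441)) = 53.884837
iter 1: u=0.907881  f(a)=+5.649e-01  f'(a)=-5.412e-01  a ← 53.884837 − (+5.649e-01/-5.412e-01) = 54.928633
iter 2: u=0.890628  f(a)=+1.683e-02  f'(a)=-5.094e-01  a ← 54.928633 − (+1.683e-02/-5.094e-01) = 54.961677
iter 3: u=0.890093  f(a)=+1.596e-05  f'(a)=-5.084e-01  a ← 54.961677 − (+1.596e-05/-5.084e-01) = 54.961708
iter 4: u=0.890092  f(a)=+1.435e-11  f'(a)=-5.084e-01  a ← 54.961708 − (+1.435e-11/-5.084e-01) = 54.961708
converged: |Δa| < 1e-12 after 4 iterations
sag = a·(cosh(S/(2a)) − 1) = 54.961708·(cosh(0.890092) − 1) = 23.248048
T_max/T_min = cosh(S/(2a)) = 1.422986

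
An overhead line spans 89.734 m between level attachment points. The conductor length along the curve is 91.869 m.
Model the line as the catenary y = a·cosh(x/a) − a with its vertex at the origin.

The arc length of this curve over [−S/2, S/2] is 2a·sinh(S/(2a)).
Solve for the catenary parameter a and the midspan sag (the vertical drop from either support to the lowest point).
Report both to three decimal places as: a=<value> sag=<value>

seed: a₀ = √(S³/(24(L−S))) = √(89.734³/(24·2.135)) = 118.749279
iter 1: u=0.377830  f(a)=+1.529e-02  f'(a)=-3.647e-02  a ← 118.749279 − (+1.529e-02/-3.647e-02) = 119.168509
iter 2: u=0.376500  f(a)=+8.135e-05  f'(a)=-3.609e-02  a ← 119.168509 − (+8.135e-05/-3.609e-02) = 119.170763
iter 3: u=0.376493  f(a)=+2.330e-09  f'(a)=-3.608e-02  a ← 119.170763 − (+2.330e-09/-3.608e-02) = 119.170763
iter 4: u=0.376493  f(a)=+0.000e+00  f'(a)=-3.608e-02  a ← 119.170763 − (+0.000e+00/-3.608e-02) = 119.170763
converged: |Δa| < 1e-12 after 4 iterations
sag = a·(cosh(S/(2a)) − 1) = 119.170763·(cosh(0.376493) − 1) = 8.546303
T_max/T_min = cosh(S/(2a)) = 1.071715

a=119.171 sag=8.546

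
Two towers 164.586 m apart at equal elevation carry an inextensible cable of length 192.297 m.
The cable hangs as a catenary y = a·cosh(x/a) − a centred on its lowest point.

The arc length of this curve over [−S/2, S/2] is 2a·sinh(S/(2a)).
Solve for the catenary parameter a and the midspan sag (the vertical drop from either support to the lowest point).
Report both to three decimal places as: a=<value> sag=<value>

seed: a₀ = √(S³/(24(L−S))) = √(164.586³/(24·27.711)) = 81.876188
iter 1: u=1.005091  f(a)=+1.434e+00  f'(a)=-7.478e-01  a ← 81.876188 − (+1.434e+00/-7.478e-01) = 83.793607
iter 2: u=0.982092  f(a)=+5.191e-02  f'(a)=-6.945e-01  a ← 83.793607 − (+5.191e-02/-6.945e-01) = 83.868353
iter 3: u=0.981216  f(a)=+7.372e-05  f'(a)=-6.926e-01  a ← 83.868353 − (+7.372e-05/-6.926e-01) = 83.868460
iter 4: u=0.981215  f(a)=+1.491e-10  f'(a)=-6.926e-01  a ← 83.868460 − (+1.491e-10/-6.926e-01) = 83.868460
iter 5: u=0.981215  f(a)=+2.842e-14  f'(a)=-6.926e-01  a ← 83.868460 − (+2.842e-14/-6.926e-01) = 83.868460
converged: |Δa| < 1e-12 after 5 iterations
sag = a·(cosh(S/(2a)) − 1) = 83.868460·(cosh(0.981215) − 1) = 43.718579
T_max/T_min = cosh(S/(2a)) = 1.521276

a=83.868 sag=43.719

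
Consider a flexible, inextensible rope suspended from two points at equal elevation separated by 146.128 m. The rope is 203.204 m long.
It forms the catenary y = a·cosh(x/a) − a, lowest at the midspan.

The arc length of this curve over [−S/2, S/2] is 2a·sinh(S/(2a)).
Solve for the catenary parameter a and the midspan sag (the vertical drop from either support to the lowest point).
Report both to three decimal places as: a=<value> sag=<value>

a=50.305 sag=63.069

seed: a₀ = √(S³/(24(L−S))) = √(146.128³/(24·57.076)) = 47.727400
iter 1: u=1.530861  f(a)=+7.074e+00  f'(a)=-3.001e+00  a ← 47.727400 − (+7.074e+00/-3.001e+00) = 50.084258
iter 2: u=1.458822  f(a)=+5.577e-01  f'(a)=-2.545e+00  a ← 50.084258 − (+5.577e-01/-2.545e+00) = 50.303397
iter 3: u=1.452467  f(a)=+4.123e-03  f'(a)=-2.508e+00  a ← 50.303397 − (+4.123e-03/-2.508e+00) = 50.305042
iter 4: u=1.452419  f(a)=+2.290e-07  f'(a)=-2.507e+00  a ← 50.305042 − (+2.290e-07/-2.507e+00) = 50.305042
iter 5: u=1.452419  f(a)=-2.842e-14  f'(a)=-2.507e+00  a ← 50.305042 − (-2.842e-14/-2.507e+00) = 50.305042
converged: |Δa| < 1e-12 after 5 iterations
sag = a·(cosh(S/(2a)) − 1) = 50.305042·(cosh(1.452419) − 1) = 63.068516
T_max/T_min = cosh(S/(2a)) = 2.253722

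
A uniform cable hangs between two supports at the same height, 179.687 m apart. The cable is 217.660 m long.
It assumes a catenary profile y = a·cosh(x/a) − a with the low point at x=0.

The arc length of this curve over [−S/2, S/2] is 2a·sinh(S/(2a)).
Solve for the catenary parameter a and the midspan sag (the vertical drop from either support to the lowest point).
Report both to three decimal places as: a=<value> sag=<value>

seed: a₀ = √(S³/(24(L−S))) = √(179.687³/(24·37.973)) = 79.786959
iter 1: u=1.126042  f(a)=+2.481e+00  f'(a)=-1.078e+00  a ← 79.786959 − (+2.481e+00/-1.078e+00) = 82.088505
iter 2: u=1.094471  f(a)=+1.114e-01  f'(a)=-9.833e-01  a ← 82.088505 − (+1.114e-01/-9.833e-01) = 82.201817
iter 3: u=1.092962  f(a)=+2.480e-04  f'(a)=-9.789e-01  a ← 82.201817 − (+2.480e-04/-9.789e-01) = 82.202070
iter 4: u=1.092959  f(a)=+1.235e-09  f'(a)=-9.789e-01  a ← 82.202070 − (+1.235e-09/-9.789e-01) = 82.202070
iter 5: u=1.092959  f(a)=-2.842e-14  f'(a)=-9.789e-01  a ← 82.202070 − (-2.842e-14/-9.789e-01) = 82.202070
converged: |Δa| < 1e-12 after 5 iterations
sag = a·(cosh(S/(2a)) − 1) = 82.202070·(cosh(1.092959) − 1) = 54.183960
T_max/T_min = cosh(S/(2a)) = 1.659156

a=82.202 sag=54.184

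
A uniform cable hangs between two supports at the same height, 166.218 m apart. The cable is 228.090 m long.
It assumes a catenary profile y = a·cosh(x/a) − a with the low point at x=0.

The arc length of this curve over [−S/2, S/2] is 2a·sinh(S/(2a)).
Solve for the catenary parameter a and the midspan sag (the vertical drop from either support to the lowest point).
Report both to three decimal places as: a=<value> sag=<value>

a=58.484 sag=69.683

seed: a₀ = √(S³/(24(L−S))) = √(166.218³/(24·61.872)) = 55.611471
iter 1: u=1.494458  f(a)=+7.288e+00  f'(a)=-2.763e+00  a ← 55.611471 − (+7.288e+00/-2.763e+00) = 58.248871
iter 2: u=1.426792  f(a)=+5.506e-01  f'(a)=-2.360e+00  a ← 58.248871 − (+5.506e-01/-2.360e+00) = 58.482123
iter 3: u=1.421101  f(a)=+3.709e-03  f'(a)=-2.329e+00  a ← 58.482123 − (+3.709e-03/-2.329e+00) = 58.483716
iter 4: u=1.421062  f(a)=+1.708e-07  f'(a)=-2.328e+00  a ← 58.483716 − (+1.708e-07/-2.328e+00) = 58.483716
iter 5: u=1.421062  f(a)=+2.842e-14  f'(a)=-2.328e+00  a ← 58.483716 − (+2.842e-14/-2.328e+00) = 58.483716
converged: |Δa| < 1e-12 after 5 iterations
sag = a·(cosh(S/(2a)) − 1) = 58.483716·(cosh(1.421062) − 1) = 69.682610
T_max/T_min = cosh(S/(2a)) = 2.191487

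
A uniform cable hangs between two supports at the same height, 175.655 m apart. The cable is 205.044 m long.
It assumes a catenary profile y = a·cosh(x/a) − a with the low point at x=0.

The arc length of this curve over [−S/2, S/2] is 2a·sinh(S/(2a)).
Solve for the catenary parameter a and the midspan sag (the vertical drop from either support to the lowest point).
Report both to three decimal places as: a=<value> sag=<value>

seed: a₀ = √(S³/(24(L−S))) = √(175.655³/(24·29.389)) = 87.658241
iter 1: u=1.001931  f(a)=+1.511e+00  f'(a)=-7.403e-01  a ← 87.658241 − (+1.511e+00/-7.403e-01) = 89.699128
iter 2: u=0.979134  f(a)=+5.438e-02  f'(a)=-6.879e-01  a ← 89.699128 − (+5.438e-02/-6.879e-01) = 89.778176
iter 3: u=0.978272  f(a)=+7.626e-05  f'(a)=-6.860e-01  a ← 89.778176 − (+7.626e-05/-6.860e-01) = 89.778287
iter 4: u=0.978271  f(a)=+1.504e-10  f'(a)=-6.860e-01  a ← 89.778287 − (+1.504e-10/-6.860e-01) = 89.778287
iter 5: u=0.978271  f(a)=+2.842e-14  f'(a)=-6.860e-01  a ← 89.778287 − (+2.842e-14/-6.860e-01) = 89.778287
converged: |Δa| < 1e-12 after 5 iterations
sag = a·(cosh(S/(2a)) − 1) = 89.778287·(cosh(0.978271) − 1) = 46.496807
T_max/T_min = cosh(S/(2a)) = 1.517907

a=89.778 sag=46.497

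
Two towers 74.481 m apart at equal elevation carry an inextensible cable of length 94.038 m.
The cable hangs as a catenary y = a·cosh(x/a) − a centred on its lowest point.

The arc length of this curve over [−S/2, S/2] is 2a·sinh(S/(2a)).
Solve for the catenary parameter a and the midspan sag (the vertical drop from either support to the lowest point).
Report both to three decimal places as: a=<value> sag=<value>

a=30.774 sag=25.421

seed: a₀ = √(S³/(24(L−S))) = √(74.481³/(24·19.557)) = 29.669588
iter 1: u=1.255174  f(a)=+1.600e+00  f'(a)=-1.538e+00  a ← 29.669588 − (+1.600e+00/-1.538e+00) = 30.709630
iter 2: u=1.212665  f(a)=+8.796e-02  f'(a)=-1.373e+00  a ← 30.709630 − (+8.796e-02/-1.373e+00) = 30.773688
iter 3: u=1.210141  f(a)=+3.002e-04  f'(a)=-1.364e+00  a ← 30.773688 − (+3.002e-04/-1.364e+00) = 30.773908
iter 4: u=1.210132  f(a)=+3.523e-09  f'(a)=-1.364e+00  a ← 30.773908 − (+3.523e-09/-1.364e+00) = 30.773908
iter 5: u=1.210132  f(a)=-1.421e-14  f'(a)=-1.364e+00  a ← 30.773908 − (-1.421e-14/-1.364e+00) = 30.773908
converged: |Δa| < 1e-12 after 5 iterations
sag = a·(cosh(S/(2a)) − 1) = 30.773908·(cosh(1.210132) − 1) = 25.420574
T_max/T_min = cosh(S/(2a)) = 1.826043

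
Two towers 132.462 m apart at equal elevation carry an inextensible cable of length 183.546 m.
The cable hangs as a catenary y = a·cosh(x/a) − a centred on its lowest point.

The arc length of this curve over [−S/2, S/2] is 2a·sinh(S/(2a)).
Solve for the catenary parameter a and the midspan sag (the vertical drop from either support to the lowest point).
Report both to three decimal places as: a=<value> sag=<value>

a=45.864 sag=56.731

seed: a₀ = √(S³/(24(L−S))) = √(132.462³/(24·51.084)) = 43.540047
iter 1: u=1.521151  f(a)=+6.246e+00  f'(a)=-2.936e+00  a ← 43.540047 − (+6.246e+00/-2.936e+00) = 45.667344
iter 2: u=1.450292  f(a)=+4.870e-01  f'(a)=-2.495e+00  a ← 45.667344 − (+4.870e-01/-2.495e+00) = 45.862538
iter 3: u=1.444120  f(a)=+3.513e-03  f'(a)=-2.459e+00  a ← 45.862538 − (+3.513e-03/-2.459e+00) = 45.863967
iter 4: u=1.444075  f(a)=+1.857e-07  f'(a)=-2.459e+00  a ← 45.863967 − (+1.857e-07/-2.459e+00) = 45.863967
iter 5: u=1.444075  f(a)=-2.842e-14  f'(a)=-2.459e+00  a ← 45.863967 − (-2.842e-14/-2.459e+00) = 45.863967
converged: |Δa| < 1e-12 after 5 iterations
sag = a·(cosh(S/(2a)) − 1) = 45.863967·(cosh(1.444075) − 1) = 56.731291
T_max/T_min = cosh(S/(2a)) = 2.236947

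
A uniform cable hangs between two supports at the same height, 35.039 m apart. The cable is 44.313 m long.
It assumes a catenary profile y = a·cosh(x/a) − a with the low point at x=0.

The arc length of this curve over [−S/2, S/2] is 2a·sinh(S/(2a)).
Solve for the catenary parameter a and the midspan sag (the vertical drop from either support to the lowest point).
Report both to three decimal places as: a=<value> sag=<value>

seed: a₀ = √(S³/(24(L−S))) = √(35.039³/(24·9.274)) = 13.902355
iter 1: u=1.260182  f(a)=+7.648e-01  f'(a)=-1.558e+00  a ← 13.902355 − (+7.648e-01/-1.558e+00) = 14.393143
iter 2: u=1.217212  f(a)=+4.237e-02  f'(a)=-1.390e+00  a ← 14.393143 − (+4.237e-02/-1.390e+00) = 14.423622
iter 3: u=1.214639  f(a)=+1.469e-04  f'(a)=-1.380e+00  a ← 14.423622 − (+1.469e-04/-1.380e+00) = 14.423728
iter 4: u=1.214631  f(a)=+1.779e-09  f'(a)=-1.380e+00  a ← 14.423728 − (+1.779e-09/-1.380e+00) = 14.423728
iter 5: u=1.214631  f(a)=+0.000e+00  f'(a)=-1.380e+00  a ← 14.423728 − (+0.000e+00/-1.380e+00) = 14.423728
converged: |Δa| < 1e-12 after 5 iterations
sag = a·(cosh(S/(2a)) − 1) = 14.423728·(cosh(1.214631) − 1) = 12.014018
T_max/T_min = cosh(S/(2a)) = 1.832934

a=14.424 sag=12.014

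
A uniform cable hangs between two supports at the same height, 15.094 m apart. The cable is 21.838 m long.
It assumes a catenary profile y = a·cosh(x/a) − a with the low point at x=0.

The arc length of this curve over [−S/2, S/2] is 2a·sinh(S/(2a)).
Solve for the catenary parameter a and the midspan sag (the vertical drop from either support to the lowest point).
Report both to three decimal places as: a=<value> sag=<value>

a=4.891 sag=7.073

seed: a₀ = √(S³/(24(L−S))) = √(15.094³/(24·6.744)) = 4.609376
iter 1: u=1.637315  f(a)=+9.639e-01  f'(a)=-3.790e+00  a ← 4.609376 − (+9.639e-01/-3.790e+00) = 4.863720
iter 2: u=1.551693  f(a)=+8.553e-02  f'(a)=-3.144e+00  a ← 4.863720 − (+8.553e-02/-3.144e+00) = 4.890921
iter 3: u=1.543063  f(a)=+8.184e-04  f'(a)=-3.084e+00  a ← 4.890921 − (+8.184e-04/-3.084e+00) = 4.891186
iter 4: u=1.542979  f(a)=+7.651e-08  f'(a)=-3.084e+00  a ← 4.891186 − (+7.651e-08/-3.084e+00) = 4.891186
iter 5: u=1.542979  f(a)=-3.553e-15  f'(a)=-3.084e+00  a ← 4.891186 − (-3.553e-15/-3.084e+00) = 4.891186
converged: |Δa| < 1e-12 after 5 iterations
sag = a·(cosh(S/(2a)) − 1) = 4.891186·(cosh(1.542979) − 1) = 7.073272
T_max/T_min = cosh(S/(2a)) = 2.446126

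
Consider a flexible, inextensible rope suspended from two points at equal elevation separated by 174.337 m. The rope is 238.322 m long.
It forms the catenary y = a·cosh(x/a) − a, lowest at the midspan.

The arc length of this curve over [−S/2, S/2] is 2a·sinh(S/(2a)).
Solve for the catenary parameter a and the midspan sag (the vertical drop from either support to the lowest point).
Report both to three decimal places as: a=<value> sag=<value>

seed: a₀ = √(S³/(24(L−S))) = √(174.337³/(24·63.985)) = 58.740771
iter 1: u=1.483952  f(a)=+7.426e+00  f'(a)=-2.698e+00  a ← 58.740771 − (+7.426e+00/-2.698e+00) = 61.493592
iter 2: u=1.417522  f(a)=+5.539e-01  f'(a)=-2.309e+00  a ← 61.493592 − (+5.539e-01/-2.309e+00) = 61.733507
iter 3: u=1.412013  f(a)=+3.631e-03  f'(a)=-2.279e+00  a ← 61.733507 − (+3.631e-03/-2.279e+00) = 61.735101
iter 4: u=1.411976  f(a)=+1.583e-07  f'(a)=-2.278e+00  a ← 61.735101 − (+1.583e-07/-2.278e+00) = 61.735101
iter 5: u=1.411976  f(a)=+2.842e-14  f'(a)=-2.278e+00  a ← 61.735101 − (+2.842e-14/-2.278e+00) = 61.735101
converged: |Δa| < 1e-12 after 5 iterations
sag = a·(cosh(S/(2a)) − 1) = 61.735101·(cosh(1.411976) − 1) = 72.468351
T_max/T_min = cosh(S/(2a)) = 2.173860

a=61.735 sag=72.468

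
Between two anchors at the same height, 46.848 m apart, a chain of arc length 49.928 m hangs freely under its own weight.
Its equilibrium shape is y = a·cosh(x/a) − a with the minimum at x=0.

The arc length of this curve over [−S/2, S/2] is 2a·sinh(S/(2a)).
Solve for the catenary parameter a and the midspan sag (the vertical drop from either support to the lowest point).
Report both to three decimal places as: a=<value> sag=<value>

a=37.658 sag=7.523

seed: a₀ = √(S³/(24(L−S))) = √(46.848³/(24·3.080)) = 37.295429
iter 1: u=0.628066  f(a)=+6.132e-02  f'(a)=-1.718e-01  a ← 37.295429 − (+6.132e-02/-1.718e-01) = 37.652416
iter 2: u=0.622111  f(a)=+8.916e-04  f'(a)=-1.668e-01  a ← 37.652416 − (+8.916e-04/-1.668e-01) = 37.657761
iter 3: u=0.622023  f(a)=+1.947e-07  f'(a)=-1.667e-01  a ← 37.657761 − (+1.947e-07/-1.667e-01) = 37.657762
iter 4: u=0.622023  f(a)=+7.105e-15  f'(a)=-1.667e-01  a ← 37.657762 − (+7.105e-15/-1.667e-01) = 37.657762
converged: |Δa| < 1e-12 after 4 iterations
sag = a·(cosh(S/(2a)) − 1) = 37.657762·(cosh(0.622023) − 1) = 7.523078
T_max/T_min = cosh(S/(2a)) = 1.199775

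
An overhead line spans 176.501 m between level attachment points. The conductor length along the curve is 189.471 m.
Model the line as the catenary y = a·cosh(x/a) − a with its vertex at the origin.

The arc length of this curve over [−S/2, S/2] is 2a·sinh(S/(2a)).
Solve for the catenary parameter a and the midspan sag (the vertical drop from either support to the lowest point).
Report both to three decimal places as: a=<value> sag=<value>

seed: a₀ = √(S³/(24(L−S))) = √(176.501³/(24·12.970)) = 132.906171
iter 1: u=0.664006  f(a)=+2.889e-01  f'(a)=-2.039e-01  a ← 132.906171 − (+2.889e-01/-2.039e-01) = 134.323149
iter 2: u=0.657001  f(a)=+4.686e-03  f'(a)=-1.974e-01  a ← 134.323149 − (+4.686e-03/-1.974e-01) = 134.346894
iter 3: u=0.656885  f(a)=+1.278e-06  f'(a)=-1.972e-01  a ← 134.346894 − (+1.278e-06/-1.972e-01) = 134.346900
iter 4: u=0.656885  f(a)=+8.527e-14  f'(a)=-1.972e-01  a ← 134.346900 − (+8.527e-14/-1.972e-01) = 134.346900
converged: |Δa| < 1e-12 after 4 iterations
sag = a·(cosh(S/(2a)) − 1) = 134.346900·(cosh(0.656885) − 1) = 30.042590
T_max/T_min = cosh(S/(2a)) = 1.223620

a=134.347 sag=30.043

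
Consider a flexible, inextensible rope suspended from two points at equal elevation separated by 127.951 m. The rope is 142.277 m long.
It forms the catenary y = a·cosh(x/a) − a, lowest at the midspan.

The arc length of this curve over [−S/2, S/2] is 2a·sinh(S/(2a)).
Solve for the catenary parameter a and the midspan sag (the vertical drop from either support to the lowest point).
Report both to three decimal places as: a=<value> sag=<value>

seed: a₀ = √(S³/(24(L−S))) = √(127.951³/(24·14.326)) = 78.054408
iter 1: u=0.819627  f(a)=+4.890e-01  f'(a)=-3.923e-01  a ← 78.054408 − (+4.890e-01/-3.923e-01) = 79.300714
iter 2: u=0.806746  f(a)=+1.196e-02  f'(a)=-3.734e-01  a ← 79.300714 − (+1.196e-02/-3.734e-01) = 79.332741
iter 3: u=0.806420  f(a)=+7.548e-06  f'(a)=-3.729e-01  a ← 79.332741 − (+7.548e-06/-3.729e-01) = 79.332761
iter 4: u=0.806420  f(a)=+3.013e-12  f'(a)=-3.729e-01  a ← 79.332761 − (+3.013e-12/-3.729e-01) = 79.332761
converged: |Δa| < 1e-12 after 4 iterations
sag = a·(cosh(S/(2a)) − 1) = 79.332761·(cosh(0.806420) − 1) = 27.224140
T_max/T_min = cosh(S/(2a)) = 1.343164

a=79.333 sag=27.224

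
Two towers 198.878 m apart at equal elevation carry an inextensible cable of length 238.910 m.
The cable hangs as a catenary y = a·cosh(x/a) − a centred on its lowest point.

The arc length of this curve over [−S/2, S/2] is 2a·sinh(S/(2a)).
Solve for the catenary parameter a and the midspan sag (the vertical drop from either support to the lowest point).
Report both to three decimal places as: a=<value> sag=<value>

seed: a₀ = √(S³/(24(L−S))) = √(198.878³/(24·40.032)) = 90.483804
iter 1: u=1.098970  f(a)=+2.488e+00  f'(a)=-9.964e-01  a ← 90.483804 − (+2.488e+00/-9.964e-01) = 92.980832
iter 2: u=1.069457  f(a)=+1.067e-01  f'(a)=-9.126e-01  a ← 92.980832 − (+1.067e-01/-9.126e-01) = 93.097763
iter 3: u=1.068114  f(a)=+2.158e-04  f'(a)=-9.089e-01  a ← 93.097763 − (+2.158e-04/-9.089e-01) = 93.098001
iter 4: u=1.068111  f(a)=+8.862e-10  f'(a)=-9.089e-01  a ← 93.098001 − (+8.862e-10/-9.089e-01) = 93.098001
iter 5: u=1.068111  f(a)=+2.842e-14  f'(a)=-9.089e-01  a ← 93.098001 − (+2.842e-14/-9.089e-01) = 93.098001
converged: |Δa| < 1e-12 after 5 iterations
sag = a·(cosh(S/(2a)) − 1) = 93.098001·(cosh(1.068111) − 1) = 58.350785
T_max/T_min = cosh(S/(2a)) = 1.626767

a=93.098 sag=58.351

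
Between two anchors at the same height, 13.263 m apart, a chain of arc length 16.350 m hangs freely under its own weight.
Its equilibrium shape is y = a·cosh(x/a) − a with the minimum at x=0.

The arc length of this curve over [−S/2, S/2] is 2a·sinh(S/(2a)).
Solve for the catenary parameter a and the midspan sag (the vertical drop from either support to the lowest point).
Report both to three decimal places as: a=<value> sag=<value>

a=5.798 sag=4.224

seed: a₀ = √(S³/(24(L−S))) = √(13.263³/(24·3.087)) = 5.611626
iter 1: u=1.181743  f(a)=+2.229e-01  f'(a)=-1.262e+00  a ← 5.611626 − (+2.229e-01/-1.262e+00) = 5.788257
iter 2: u=1.145682  f(a)=+1.095e-02  f'(a)=-1.140e+00  a ← 5.788257 − (+1.095e-02/-1.140e+00) = 5.797863
iter 3: u=1.143784  f(a)=+2.950e-05  f'(a)=-1.134e+00  a ← 5.797863 − (+2.950e-05/-1.134e+00) = 5.797889
iter 4: u=1.143778  f(a)=+2.152e-10  f'(a)=-1.134e+00  a ← 5.797889 − (+2.152e-10/-1.134e+00) = 5.797889
iter 5: u=1.143778  f(a)=+0.000e+00  f'(a)=-1.134e+00  a ← 5.797889 − (+0.000e+00/-1.134e+00) = 5.797889
converged: |Δa| < 1e-12 after 5 iterations
sag = a·(cosh(S/(2a)) − 1) = 5.797889·(cosh(1.143778) − 1) = 4.224393
T_max/T_min = cosh(S/(2a)) = 1.728609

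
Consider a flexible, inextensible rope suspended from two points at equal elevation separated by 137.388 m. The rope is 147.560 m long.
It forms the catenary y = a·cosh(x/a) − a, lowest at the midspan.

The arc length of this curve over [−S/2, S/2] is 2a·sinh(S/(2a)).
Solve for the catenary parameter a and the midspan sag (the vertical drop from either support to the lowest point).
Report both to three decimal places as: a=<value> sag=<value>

seed: a₀ = √(S³/(24(L−S))) = √(137.388³/(24·10.172)) = 103.065759
iter 1: u=0.666507  f(a)=+2.283e-01  f'(a)=-2.063e-01  a ← 103.065759 − (+2.283e-01/-2.063e-01) = 104.172609
iter 2: u=0.659425  f(a)=+3.731e-03  f'(a)=-1.996e-01  a ← 104.172609 − (+3.731e-03/-1.996e-01) = 104.191299
iter 3: u=0.659306  f(a)=+1.032e-06  f'(a)=-1.995e-01  a ← 104.191299 − (+1.032e-06/-1.995e-01) = 104.191304
iter 4: u=0.659306  f(a)=+5.684e-14  f'(a)=-1.995e-01  a ← 104.191304 − (+5.684e-14/-1.995e-01) = 104.191304
converged: |Δa| < 1e-12 after 4 iterations
sag = a·(cosh(S/(2a)) − 1) = 104.191304·(cosh(0.659306) − 1) = 23.477472
T_max/T_min = cosh(S/(2a)) = 1.225330

a=104.191 sag=23.477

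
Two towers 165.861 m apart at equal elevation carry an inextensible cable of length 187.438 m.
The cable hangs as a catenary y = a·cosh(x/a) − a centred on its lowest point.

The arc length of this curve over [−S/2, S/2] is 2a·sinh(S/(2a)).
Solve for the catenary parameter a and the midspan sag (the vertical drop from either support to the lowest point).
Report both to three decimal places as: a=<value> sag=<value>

a=95.647 sag=38.262

seed: a₀ = √(S³/(24(L−S))) = √(165.861³/(24·21.577)) = 93.867504
iter 1: u=0.883485  f(a)=+8.579e-01  f'(a)=-4.966e-01  a ← 93.867504 − (+8.579e-01/-4.966e-01) = 95.594962
iter 2: u=0.867520  f(a)=+2.426e-02  f'(a)=-4.689e-01  a ← 95.594962 − (+2.426e-02/-4.689e-01) = 95.646690
iter 3: u=0.867050  f(a)=+2.064e-05  f'(a)=-4.681e-01  a ← 95.646690 − (+2.064e-05/-4.681e-01) = 95.646734
iter 4: u=0.867050  f(a)=+1.498e-11  f'(a)=-4.681e-01  a ← 95.646734 − (+1.498e-11/-4.681e-01) = 95.646734
converged: |Δa| < 1e-12 after 4 iterations
sag = a·(cosh(S/(2a)) − 1) = 95.646734·(cosh(0.867050) − 1) = 38.261999
T_max/T_min = cosh(S/(2a)) = 1.400035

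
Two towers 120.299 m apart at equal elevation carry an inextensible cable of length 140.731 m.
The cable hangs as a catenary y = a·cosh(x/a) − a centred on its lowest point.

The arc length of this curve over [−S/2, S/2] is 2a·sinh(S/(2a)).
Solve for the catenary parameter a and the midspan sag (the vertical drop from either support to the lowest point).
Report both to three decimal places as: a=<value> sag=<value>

seed: a₀ = √(S³/(24(L−S))) = √(120.299³/(24·20.432)) = 59.584317
iter 1: u=1.009485  f(a)=+1.067e+00  f'(a)=-7.583e-01  a ← 59.584317 − (+1.067e+00/-7.583e-01) = 60.991009
iter 2: u=0.986203  f(a)=+3.894e-02  f'(a)=-7.038e-01  a ← 60.991009 − (+3.894e-02/-7.038e-01) = 61.046338
iter 3: u=0.985309  f(a)=+5.626e-05  f'(a)=-7.018e-01  a ← 61.046338 − (+5.626e-05/-7.018e-01) = 61.046418
iter 4: u=0.985308  f(a)=+1.178e-10  f'(a)=-7.018e-01  a ← 61.046418 − (+1.178e-10/-7.018e-01) = 61.046418
iter 5: u=0.985308  f(a)=-2.842e-14  f'(a)=-7.018e-01  a ← 61.046418 − (-2.842e-14/-7.018e-01) = 61.046418
converged: |Δa| < 1e-12 after 5 iterations
sag = a·(cosh(S/(2a)) − 1) = 61.046418·(cosh(0.985308) − 1) = 32.109198
T_max/T_min = cosh(S/(2a)) = 1.525980

a=61.046 sag=32.109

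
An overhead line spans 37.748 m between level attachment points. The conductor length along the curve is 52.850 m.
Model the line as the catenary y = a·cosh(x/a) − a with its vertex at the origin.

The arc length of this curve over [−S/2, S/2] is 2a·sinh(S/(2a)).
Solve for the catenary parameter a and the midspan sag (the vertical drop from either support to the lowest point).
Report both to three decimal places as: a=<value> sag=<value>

a=12.855 sag=16.531

seed: a₀ = √(S³/(24(L−S))) = √(37.748³/(24·15.102)) = 12.181985
iter 1: u=1.549337  f(a)=+1.920e+00  f'(a)=-3.128e+00  a ← 12.181985 − (+1.920e+00/-3.128e+00) = 12.795716
iter 2: u=1.475025  f(a)=+1.546e-01  f'(a)=-2.643e+00  a ← 12.795716 − (+1.546e-01/-2.643e+00) = 12.854223
iter 3: u=1.468311  f(a)=+1.197e-03  f'(a)=-2.602e+00  a ← 12.854223 − (+1.197e-03/-2.602e+00) = 12.854683
iter 4: u=1.468259  f(a)=+7.298e-08  f'(a)=-2.602e+00  a ← 12.854683 − (+7.298e-08/-2.602e+00) = 12.854683
iter 5: u=1.468259  f(a)=+0.000e+00  f'(a)=-2.602e+00  a ← 12.854683 − (+0.000e+00/-2.602e+00) = 12.854683
converged: |Δa| < 1e-12 after 5 iterations
sag = a·(cosh(S/(2a)) − 1) = 12.854683·(cosh(1.468259) − 1) = 16.531087
T_max/T_min = cosh(S/(2a)) = 2.285997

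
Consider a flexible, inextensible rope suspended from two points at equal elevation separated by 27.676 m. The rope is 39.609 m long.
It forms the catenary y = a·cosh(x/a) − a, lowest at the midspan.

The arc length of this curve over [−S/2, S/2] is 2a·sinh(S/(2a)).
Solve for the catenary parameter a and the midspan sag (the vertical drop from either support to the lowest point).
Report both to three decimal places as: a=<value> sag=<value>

seed: a₀ = √(S³/(24(L−S))) = √(27.676³/(24·11.933)) = 8.603488
iter 1: u=1.608417  f(a)=+1.642e+00  f'(a)=-3.561e+00  a ← 8.603488 − (+1.642e+00/-3.561e+00) = 9.064599
iter 2: u=1.526598  f(a)=+1.413e-01  f'(a)=-2.973e+00  a ← 9.064599 − (+1.413e-01/-2.973e+00) = 9.112118
iter 3: u=1.518637  f(a)=+1.263e-03  f'(a)=-2.920e+00  a ← 9.112118 − (+1.263e-03/-2.920e+00) = 9.112551
iter 4: u=1.518565  f(a)=+1.029e-07  f'(a)=-2.919e+00  a ← 9.112551 − (+1.029e-07/-2.919e+00) = 9.112551
iter 5: u=1.518565  f(a)=+0.000e+00  f'(a)=-2.919e+00  a ← 9.112551 − (+0.000e+00/-2.919e+00) = 9.112551
converged: |Δa| < 1e-12 after 5 iterations
sag = a·(cosh(S/(2a)) − 1) = 9.112551·(cosh(1.518565) − 1) = 12.687835
T_max/T_min = cosh(S/(2a)) = 2.392347

a=9.113 sag=12.688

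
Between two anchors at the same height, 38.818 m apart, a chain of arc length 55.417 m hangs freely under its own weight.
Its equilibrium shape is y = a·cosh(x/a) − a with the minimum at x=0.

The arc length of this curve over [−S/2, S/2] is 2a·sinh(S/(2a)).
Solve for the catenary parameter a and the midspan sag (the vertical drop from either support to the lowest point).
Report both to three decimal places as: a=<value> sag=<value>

seed: a₀ = √(S³/(24(L−S))) = √(38.818³/(24·16.599)) = 12.117224
iter 1: u=1.601769  f(a)=+2.264e+00  f'(a)=-3.510e+00  a ← 12.117224 − (+2.264e+00/-3.510e+00) = 12.762254
iter 2: u=1.520813  f(a)=+1.934e-01  f'(a)=-2.934e+00  a ← 12.762254 − (+1.934e-01/-2.934e+00) = 12.828156
iter 3: u=1.513000  f(a)=+1.701e-03  f'(a)=-2.883e+00  a ← 12.828156 − (+1.701e-03/-2.883e+00) = 12.828746
iter 4: u=1.512930  f(a)=+1.342e-07  f'(a)=-2.882e+00  a ← 12.828746 − (+1.342e-07/-2.882e+00) = 12.828746
iter 5: u=1.512930  f(a)=+0.000e+00  f'(a)=-2.882e+00  a ← 12.828746 − (+0.000e+00/-2.882e+00) = 12.828746
converged: |Δa| < 1e-12 after 5 iterations
sag = a·(cosh(S/(2a)) − 1) = 12.828746·(cosh(1.512930) − 1) = 17.705459
T_max/T_min = cosh(S/(2a)) = 2.380140

a=12.829 sag=17.705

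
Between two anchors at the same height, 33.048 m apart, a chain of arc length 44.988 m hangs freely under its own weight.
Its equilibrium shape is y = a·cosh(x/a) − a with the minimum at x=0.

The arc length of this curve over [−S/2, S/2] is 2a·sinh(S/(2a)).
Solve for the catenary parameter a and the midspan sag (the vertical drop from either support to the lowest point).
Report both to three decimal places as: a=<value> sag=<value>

seed: a₀ = √(S³/(24(L−S))) = √(33.048³/(24·11.940)) = 11.223027
iter 1: u=1.472330  f(a)=+1.363e+00  f'(a)=-2.626e+00  a ← 11.223027 − (+1.363e+00/-2.626e+00) = 11.742027
iter 2: u=1.407253  f(a)=+1.002e-01  f'(a)=-2.253e+00  a ← 11.742027 − (+1.002e-01/-2.253e+00) = 11.786526
iter 3: u=1.401940  f(a)=+6.375e-04  f'(a)=-2.224e+00  a ← 11.786526 − (+6.375e-04/-2.224e+00) = 11.786813
iter 4: u=1.401906  f(a)=+2.614e-08  f'(a)=-2.224e+00  a ← 11.786813 − (+2.614e-08/-2.224e+00) = 11.786813
iter 5: u=1.401906  f(a)=-7.105e-15  f'(a)=-2.224e+00  a ← 11.786813 − (-7.105e-15/-2.224e+00) = 11.786813
converged: |Δa| < 1e-12 after 5 iterations
sag = a·(cosh(S/(2a)) − 1) = 11.786813·(cosh(1.401906) − 1) = 13.608246
T_max/T_min = cosh(S/(2a)) = 2.154531

a=11.787 sag=13.608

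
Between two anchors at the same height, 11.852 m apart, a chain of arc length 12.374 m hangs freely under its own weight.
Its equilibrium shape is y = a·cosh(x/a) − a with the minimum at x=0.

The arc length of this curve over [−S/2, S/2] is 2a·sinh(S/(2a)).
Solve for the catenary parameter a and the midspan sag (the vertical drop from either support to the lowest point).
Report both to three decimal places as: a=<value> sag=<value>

seed: a₀ = √(S³/(24(L−S))) = √(11.852³/(24·0.522)) = 11.527804
iter 1: u=0.514061  f(a)=+6.941e-03  f'(a)=-9.298e-02  a ← 11.527804 − (+6.941e-03/-9.298e-02) = 11.602452
iter 2: u=0.510754  f(a)=+6.800e-05  f'(a)=-9.117e-02  a ← 11.602452 − (+6.800e-05/-9.117e-02) = 11.603198
iter 3: u=0.510721  f(a)=+6.669e-09  f'(a)=-9.115e-02  a ← 11.603198 − (+6.669e-09/-9.115e-02) = 11.603198
iter 4: u=0.510721  f(a)=+5.329e-15  f'(a)=-9.115e-02  a ← 11.603198 − (+5.329e-15/-9.115e-02) = 11.603198
converged: |Δa| < 1e-12 after 4 iterations
sag = a·(cosh(S/(2a)) − 1) = 11.603198·(cosh(0.510721) − 1) = 1.546447
T_max/T_min = cosh(S/(2a)) = 1.133278

a=11.603 sag=1.546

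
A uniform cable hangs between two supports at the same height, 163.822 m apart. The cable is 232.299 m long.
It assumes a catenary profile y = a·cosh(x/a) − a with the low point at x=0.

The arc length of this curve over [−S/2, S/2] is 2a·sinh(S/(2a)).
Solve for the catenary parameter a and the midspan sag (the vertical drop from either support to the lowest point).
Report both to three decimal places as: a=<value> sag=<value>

a=54.697 sag=73.687

seed: a₀ = √(S³/(24(L−S))) = √(163.822³/(24·68.477)) = 51.722600
iter 1: u=1.583660  f(a)=+9.118e+00  f'(a)=-3.374e+00  a ← 51.722600 − (+9.118e+00/-3.374e+00) = 54.424817
iter 2: u=1.505030  f(a)=+7.633e-01  f'(a)=-2.831e+00  a ← 54.424817 − (+7.633e-01/-2.831e+00) = 54.694439
iter 3: u=1.497611  f(a)=+6.429e-03  f'(a)=-2.783e+00  a ← 54.694439 − (+6.429e-03/-2.783e+00) = 54.696749
iter 4: u=1.497548  f(a)=+4.645e-07  f'(a)=-2.783e+00  a ← 54.696749 − (+4.645e-07/-2.783e+00) = 54.696749
iter 5: u=1.497548  f(a)=-5.684e-14  f'(a)=-2.783e+00  a ← 54.696749 − (-5.684e-14/-2.783e+00) = 54.696749
converged: |Δa| < 1e-12 after 5 iterations
sag = a·(cosh(S/(2a)) − 1) = 54.696749·(cosh(1.497548) − 1) = 73.687209
T_max/T_min = cosh(S/(2a)) = 2.347195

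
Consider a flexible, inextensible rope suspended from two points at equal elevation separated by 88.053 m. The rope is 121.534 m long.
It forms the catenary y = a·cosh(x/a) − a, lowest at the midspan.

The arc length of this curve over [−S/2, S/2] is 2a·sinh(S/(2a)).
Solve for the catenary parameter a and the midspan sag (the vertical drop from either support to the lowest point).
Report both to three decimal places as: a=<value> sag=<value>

a=30.684 sag=37.391

seed: a₀ = √(S³/(24(L−S))) = √(88.053³/(24·33.481)) = 29.148177
iter 1: u=1.510437  f(a)=+4.033e+00  f'(a)=-2.866e+00  a ← 29.148177 − (+4.033e+00/-2.866e+00) = 30.555517
iter 2: u=1.440869  f(a)=+3.105e-01  f'(a)=-2.440e+00  a ← 30.555517 − (+3.105e-01/-2.440e+00) = 30.682766
iter 3: u=1.434893  f(a)=+2.180e-03  f'(a)=-2.406e+00  a ← 30.682766 − (+2.180e-03/-2.406e+00) = 30.683672
iter 4: u=1.434851  f(a)=+1.091e-07  f'(a)=-2.406e+00  a ← 30.683672 − (+1.091e-07/-2.406e+00) = 30.683672
iter 5: u=1.434851  f(a)=+1.421e-14  f'(a)=-2.406e+00  a ← 30.683672 − (+1.421e-14/-2.406e+00) = 30.683672
converged: |Δa| < 1e-12 after 5 iterations
sag = a·(cosh(S/(2a)) − 1) = 30.683672·(cosh(1.434851) − 1) = 37.390670
T_max/T_min = cosh(S/(2a)) = 2.218585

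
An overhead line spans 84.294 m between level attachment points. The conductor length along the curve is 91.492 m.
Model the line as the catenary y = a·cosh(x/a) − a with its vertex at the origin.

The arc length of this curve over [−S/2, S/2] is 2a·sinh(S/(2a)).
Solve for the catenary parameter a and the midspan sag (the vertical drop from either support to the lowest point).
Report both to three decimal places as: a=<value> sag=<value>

seed: a₀ = √(S³/(24(L−S))) = √(84.294³/(24·7.198)) = 58.882122
iter 1: u=0.715786  f(a)=+1.867e-01  f'(a)=-2.572e-01  a ← 58.882122 − (+1.867e-01/-2.572e-01) = 59.607731
iter 2: u=0.707073  f(a)=+3.506e-03  f'(a)=-2.477e-01  a ← 59.607731 − (+3.506e-03/-2.477e-01) = 59.621889
iter 3: u=0.706905  f(a)=+1.290e-06  f'(a)=-2.475e-01  a ← 59.621889 − (+1.290e-06/-2.475e-01) = 59.621894
iter 4: u=0.706905  f(a)=+1.847e-13  f'(a)=-2.475e-01  a ← 59.621894 − (+1.847e-13/-2.475e-01) = 59.621894
converged: |Δa| < 1e-12 after 4 iterations
sag = a·(cosh(S/(2a)) − 1) = 59.621894·(cosh(0.706905) − 1) = 15.527735
T_max/T_min = cosh(S/(2a)) = 1.260437

a=59.622 sag=15.528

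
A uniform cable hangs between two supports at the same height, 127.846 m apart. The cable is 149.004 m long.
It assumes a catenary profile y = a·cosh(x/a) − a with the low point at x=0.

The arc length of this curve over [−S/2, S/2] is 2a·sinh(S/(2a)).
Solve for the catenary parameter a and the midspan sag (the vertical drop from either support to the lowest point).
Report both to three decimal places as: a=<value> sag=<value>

a=65.684 sag=33.638

seed: a₀ = √(S³/(24(L−S))) = √(127.846³/(24·21.158)) = 64.148690
iter 1: u=0.996482  f(a)=+1.076e+00  f'(a)=-7.275e-01  a ← 64.148690 − (+1.076e+00/-7.275e-01) = 65.627200
iter 2: u=0.974032  f(a)=+3.831e-02  f'(a)=-6.765e-01  a ← 65.627200 − (+3.831e-02/-6.765e-01) = 65.683829
iter 3: u=0.973192  f(a)=+5.258e-05  f'(a)=-6.747e-01  a ← 65.683829 − (+5.258e-05/-6.747e-01) = 65.683907
iter 4: u=0.973191  f(a)=+9.933e-11  f'(a)=-6.747e-01  a ← 65.683907 − (+9.933e-11/-6.747e-01) = 65.683907
iter 5: u=0.973191  f(a)=+0.000e+00  f'(a)=-6.747e-01  a ← 65.683907 − (+0.000e+00/-6.747e-01) = 65.683907
converged: |Δa| < 1e-12 after 5 iterations
sag = a·(cosh(S/(2a)) − 1) = 65.683907·(cosh(0.973191) − 1) = 33.638415
T_max/T_min = cosh(S/(2a)) = 1.512126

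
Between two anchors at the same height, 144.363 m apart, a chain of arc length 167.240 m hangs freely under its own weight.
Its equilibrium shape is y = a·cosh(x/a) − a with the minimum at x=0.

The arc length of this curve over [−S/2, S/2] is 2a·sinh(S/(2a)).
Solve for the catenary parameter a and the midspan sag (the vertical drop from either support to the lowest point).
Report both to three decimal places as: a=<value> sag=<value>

a=75.724 sag=37.087

seed: a₀ = √(S³/(24(L−S))) = √(144.363³/(24·22.877)) = 74.025047
iter 1: u=0.975096  f(a)=+1.113e+00  f'(a)=-6.789e-01  a ← 74.025047 − (+1.113e+00/-6.789e-01) = 75.663808
iter 2: u=0.953977  f(a)=+3.802e-02  f'(a)=-6.332e-01  a ← 75.663808 − (+3.802e-02/-6.332e-01) = 75.723846
iter 3: u=0.953220  f(a)=+4.787e-05  f'(a)=-6.316e-01  a ← 75.723846 − (+4.787e-05/-6.316e-01) = 75.723922
iter 4: u=0.953219  f(a)=+7.611e-11  f'(a)=-6.316e-01  a ← 75.723922 − (+7.611e-11/-6.316e-01) = 75.723922
iter 5: u=0.953219  f(a)=+0.000e+00  f'(a)=-6.316e-01  a ← 75.723922 − (+0.000e+00/-6.316e-01) = 75.723922
converged: |Δa| < 1e-12 after 5 iterations
sag = a·(cosh(S/(2a)) − 1) = 75.723922·(cosh(0.953219) − 1) = 37.087499
T_max/T_min = cosh(S/(2a)) = 1.489773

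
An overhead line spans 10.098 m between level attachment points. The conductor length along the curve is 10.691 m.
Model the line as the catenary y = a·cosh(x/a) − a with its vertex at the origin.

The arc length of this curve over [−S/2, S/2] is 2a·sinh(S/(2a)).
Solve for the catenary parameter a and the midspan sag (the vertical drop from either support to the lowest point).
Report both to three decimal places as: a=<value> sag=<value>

seed: a₀ = √(S³/(24(L−S))) = √(10.098³/(24·0.593)) = 8.505896
iter 1: u=0.593588  f(a)=+1.054e-02  f'(a)=-1.444e-01  a ← 8.505896 − (+1.054e-02/-1.444e-01) = 8.578851
iter 2: u=0.588540  f(a)=+1.371e-04  f'(a)=-1.407e-01  a ← 8.578851 − (+1.371e-04/-1.407e-01) = 8.579825
iter 3: u=0.588474  f(a)=+2.389e-08  f'(a)=-1.406e-01  a ← 8.579825 − (+2.389e-08/-1.406e-01) = 8.579825
iter 4: u=0.588474  f(a)=+1.776e-15  f'(a)=-1.406e-01  a ← 8.579825 − (+1.776e-15/-1.406e-01) = 8.579825
converged: |Δa| < 1e-12 after 4 iterations
sag = a·(cosh(S/(2a)) − 1) = 8.579825·(cosh(0.588474) − 1) = 1.528972
T_max/T_min = cosh(S/(2a)) = 1.178205

a=8.580 sag=1.529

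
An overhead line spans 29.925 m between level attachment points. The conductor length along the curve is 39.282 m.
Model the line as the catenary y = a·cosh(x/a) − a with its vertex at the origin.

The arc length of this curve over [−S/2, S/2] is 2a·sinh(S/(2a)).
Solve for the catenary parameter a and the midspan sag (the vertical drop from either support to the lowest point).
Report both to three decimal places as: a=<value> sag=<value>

a=11.403 sag=11.308

seed: a₀ = √(S³/(24(L−S))) = √(29.925³/(24·9.357)) = 10.923890
iter 1: u=1.369704  f(a)=+9.180e-01  f'(a)=-2.057e+00  a ← 10.923890 − (+9.180e-01/-2.057e+00) = 11.370197
iter 2: u=1.315940  f(a)=+5.926e-02  f'(a)=-1.799e+00  a ← 11.370197 − (+5.926e-02/-1.799e+00) = 11.403133
iter 3: u=1.312139  f(a)=+2.846e-04  f'(a)=-1.782e+00  a ← 11.403133 − (+2.846e-04/-1.782e+00) = 11.403293
iter 4: u=1.312121  f(a)=+6.634e-09  f'(a)=-1.782e+00  a ← 11.403293 − (+6.634e-09/-1.782e+00) = 11.403293
iter 5: u=1.312121  f(a)=+0.000e+00  f'(a)=-1.782e+00  a ← 11.403293 − (+0.000e+00/-1.782e+00) = 11.403293
converged: |Δa| < 1e-12 after 5 iterations
sag = a·(cosh(S/(2a)) − 1) = 11.403293·(cosh(1.312121) − 1) = 11.308025
T_max/T_min = cosh(S/(2a)) = 1.991646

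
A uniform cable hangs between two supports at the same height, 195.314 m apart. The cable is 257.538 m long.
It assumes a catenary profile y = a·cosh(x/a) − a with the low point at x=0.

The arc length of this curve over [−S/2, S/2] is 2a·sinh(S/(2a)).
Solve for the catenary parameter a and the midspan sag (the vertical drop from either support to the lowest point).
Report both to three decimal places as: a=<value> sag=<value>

a=73.789 sag=74.624

seed: a₀ = √(S³/(24(L−S))) = √(195.314³/(24·62.224)) = 70.634273
iter 1: u=1.382572  f(a)=+6.225e+00  f'(a)=-2.122e+00  a ← 70.634273 − (+6.225e+00/-2.122e+00) = 73.567204
iter 2: u=1.327453  f(a)=+4.087e-01  f'(a)=-1.852e+00  a ← 73.567204 − (+4.087e-01/-1.852e+00) = 73.787885
iter 3: u=1.323483  f(a)=+2.036e-03  f'(a)=-1.834e+00  a ← 73.787885 − (+2.036e-03/-1.834e+00) = 73.788995
iter 4: u=1.323463  f(a)=+5.106e-08  f'(a)=-1.834e+00  a ← 73.788995 − (+5.106e-08/-1.834e+00) = 73.788995
iter 5: u=1.323463  f(a)=+0.000e+00  f'(a)=-1.834e+00  a ← 73.788995 − (+0.000e+00/-1.834e+00) = 73.788995
converged: |Δa| < 1e-12 after 5 iterations
sag = a·(cosh(S/(2a)) − 1) = 73.788995·(cosh(1.323463) − 1) = 74.623508
T_max/T_min = cosh(S/(2a)) = 2.011309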